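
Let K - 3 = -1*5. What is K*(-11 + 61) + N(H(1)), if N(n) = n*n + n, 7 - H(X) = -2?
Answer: -10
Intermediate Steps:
H(X) = 9 (H(X) = 7 - 1*(-2) = 7 + 2 = 9)
N(n) = n + n**2 (N(n) = n**2 + n = n + n**2)
K = -2 (K = 3 - 1*5 = 3 - 5 = -2)
K*(-11 + 61) + N(H(1)) = -2*(-11 + 61) + 9*(1 + 9) = -2*50 + 9*10 = -100 + 90 = -10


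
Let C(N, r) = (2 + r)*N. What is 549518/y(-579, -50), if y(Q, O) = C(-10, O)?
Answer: 274759/240 ≈ 1144.8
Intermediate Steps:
C(N, r) = N*(2 + r)
y(Q, O) = -20 - 10*O (y(Q, O) = -10*(2 + O) = -20 - 10*O)
549518/y(-579, -50) = 549518/(-20 - 10*(-50)) = 549518/(-20 + 500) = 549518/480 = 549518*(1/480) = 274759/240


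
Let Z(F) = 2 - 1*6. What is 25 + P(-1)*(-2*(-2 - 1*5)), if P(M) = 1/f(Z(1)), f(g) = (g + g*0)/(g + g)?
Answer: 53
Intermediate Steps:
Z(F) = -4 (Z(F) = 2 - 6 = -4)
f(g) = ½ (f(g) = (g + 0)/((2*g)) = g*(1/(2*g)) = ½)
P(M) = 2 (P(M) = 1/(½) = 2)
25 + P(-1)*(-2*(-2 - 1*5)) = 25 + 2*(-2*(-2 - 1*5)) = 25 + 2*(-2*(-2 - 5)) = 25 + 2*(-2*(-7)) = 25 + 2*14 = 25 + 28 = 53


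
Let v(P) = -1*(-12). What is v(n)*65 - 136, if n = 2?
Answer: 644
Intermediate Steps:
v(P) = 12
v(n)*65 - 136 = 12*65 - 136 = 780 - 136 = 644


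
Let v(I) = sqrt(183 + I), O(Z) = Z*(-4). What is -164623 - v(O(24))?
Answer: -164623 - sqrt(87) ≈ -1.6463e+5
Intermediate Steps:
O(Z) = -4*Z
-164623 - v(O(24)) = -164623 - sqrt(183 - 4*24) = -164623 - sqrt(183 - 96) = -164623 - sqrt(87)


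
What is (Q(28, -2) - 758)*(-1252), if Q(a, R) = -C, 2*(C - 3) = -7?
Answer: 948390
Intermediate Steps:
C = -1/2 (C = 3 + (1/2)*(-7) = 3 - 7/2 = -1/2 ≈ -0.50000)
Q(a, R) = 1/2 (Q(a, R) = -1*(-1/2) = 1/2)
(Q(28, -2) - 758)*(-1252) = (1/2 - 758)*(-1252) = -1515/2*(-1252) = 948390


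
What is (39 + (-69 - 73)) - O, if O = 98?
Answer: -201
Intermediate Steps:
(39 + (-69 - 73)) - O = (39 + (-69 - 73)) - 1*98 = (39 - 142) - 98 = -103 - 98 = -201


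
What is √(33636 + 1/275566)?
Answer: √2554204162569982/275566 ≈ 183.40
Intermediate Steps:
√(33636 + 1/275566) = √(9268937977/275566) = √2554204162569982/275566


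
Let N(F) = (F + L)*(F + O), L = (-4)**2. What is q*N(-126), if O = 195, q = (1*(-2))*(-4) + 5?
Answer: -98670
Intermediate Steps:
L = 16
q = 13 (q = -2*(-4) + 5 = 8 + 5 = 13)
N(F) = (16 + F)*(195 + F) (N(F) = (F + 16)*(F + 195) = (16 + F)*(195 + F))
q*N(-126) = 13*(3120 + (-126)**2 + 211*(-126)) = 13*(3120 + 15876 - 26586) = 13*(-7590) = -98670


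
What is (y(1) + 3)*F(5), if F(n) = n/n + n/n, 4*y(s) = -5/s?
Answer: 7/2 ≈ 3.5000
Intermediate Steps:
y(s) = -5/(4*s) (y(s) = (-5/s)/4 = -5/(4*s))
F(n) = 2 (F(n) = 1 + 1 = 2)
(y(1) + 3)*F(5) = (-5/4/1 + 3)*2 = (-5/4*1 + 3)*2 = (-5/4 + 3)*2 = (7/4)*2 = 7/2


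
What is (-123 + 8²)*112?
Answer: -6608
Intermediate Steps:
(-123 + 8²)*112 = (-123 + 64)*112 = -59*112 = -6608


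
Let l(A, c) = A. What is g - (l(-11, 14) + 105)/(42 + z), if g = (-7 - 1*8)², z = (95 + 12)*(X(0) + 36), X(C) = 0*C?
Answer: 438028/1947 ≈ 224.98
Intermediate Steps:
X(C) = 0
z = 3852 (z = (95 + 12)*(0 + 36) = 107*36 = 3852)
g = 225 (g = (-7 - 8)² = (-15)² = 225)
g - (l(-11, 14) + 105)/(42 + z) = 225 - (-11 + 105)/(42 + 3852) = 225 - 94/3894 = 225 - 1*47/1947 = 225 - 47/1947 = 438028/1947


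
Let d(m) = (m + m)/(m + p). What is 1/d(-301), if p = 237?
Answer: 32/301 ≈ 0.10631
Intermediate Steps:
d(m) = 2*m/(237 + m) (d(m) = (m + m)/(m + 237) = (2*m)/(237 + m) = 2*m/(237 + m))
1/d(-301) = 1/(2*(-301)/(237 - 301)) = 1/(2*(-301)/(-64)) = 1/(2*(-301)*(-1/64)) = 1/(301/32) = 32/301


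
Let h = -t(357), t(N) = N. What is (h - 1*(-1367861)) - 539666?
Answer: 827838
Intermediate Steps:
h = -357 (h = -1*357 = -357)
(h - 1*(-1367861)) - 539666 = (-357 - 1*(-1367861)) - 539666 = (-357 + 1367861) - 539666 = 1367504 - 539666 = 827838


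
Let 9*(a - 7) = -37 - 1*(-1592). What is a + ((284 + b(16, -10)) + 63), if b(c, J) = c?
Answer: 4885/9 ≈ 542.78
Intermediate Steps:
a = 1618/9 (a = 7 + (-37 - 1*(-1592))/9 = 7 + (-37 + 1592)/9 = 7 + (⅑)*1555 = 7 + 1555/9 = 1618/9 ≈ 179.78)
a + ((284 + b(16, -10)) + 63) = 1618/9 + ((284 + 16) + 63) = 1618/9 + (300 + 63) = 1618/9 + 363 = 4885/9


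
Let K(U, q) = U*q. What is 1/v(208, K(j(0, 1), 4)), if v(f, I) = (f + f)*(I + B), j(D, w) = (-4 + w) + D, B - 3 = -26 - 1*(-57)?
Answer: 1/9152 ≈ 0.00010927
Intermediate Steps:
B = 34 (B = 3 + (-26 - 1*(-57)) = 3 + (-26 + 57) = 3 + 31 = 34)
j(D, w) = -4 + D + w
v(f, I) = 2*f*(34 + I) (v(f, I) = (f + f)*(I + 34) = (2*f)*(34 + I) = 2*f*(34 + I))
1/v(208, K(j(0, 1), 4)) = 1/(2*208*(34 + (-4 + 0 + 1)*4)) = 1/(2*208*(34 - 3*4)) = 1/(2*208*(34 - 12)) = 1/(2*208*22) = 1/9152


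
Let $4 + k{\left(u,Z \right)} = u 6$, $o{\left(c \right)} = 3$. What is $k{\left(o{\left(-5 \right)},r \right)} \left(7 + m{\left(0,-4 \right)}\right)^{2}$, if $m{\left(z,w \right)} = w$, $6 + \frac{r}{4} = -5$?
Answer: $126$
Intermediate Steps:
$r = -44$ ($r = -24 + 4 \left(-5\right) = -24 - 20 = -44$)
$k{\left(u,Z \right)} = -4 + 6 u$ ($k{\left(u,Z \right)} = -4 + u 6 = -4 + 6 u$)
$k{\left(o{\left(-5 \right)},r \right)} \left(7 + m{\left(0,-4 \right)}\right)^{2} = \left(-4 + 6 \cdot 3\right) \left(7 - 4\right)^{2} = \left(-4 + 18\right) 3^{2} = 14 \cdot 9 = 126$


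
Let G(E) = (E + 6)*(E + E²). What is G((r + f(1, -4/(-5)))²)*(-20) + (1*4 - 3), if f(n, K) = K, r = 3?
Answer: -284820099/3125 ≈ -91142.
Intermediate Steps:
G(E) = (6 + E)*(E + E²)
G((r + f(1, -4/(-5)))²)*(-20) + (1*4 - 3) = ((3 - 4/(-5))²*(6 + ((3 - 4/(-5))²)² + 7*(3 - 4/(-5))²))*(-20) + (1*4 - 3) = ((3 - 4*(-⅕))²*(6 + ((3 - 4*(-⅕))²)² + 7*(3 - 4*(-⅕))²))*(-20) + (4 - 3) = ((3 + ⅘)²*(6 + ((3 + ⅘)²)² + 7*(3 + ⅘)²))*(-20) + 1 = ((19/5)²*(6 + ((19/5)²)² + 7*(19/5)²))*(-20) + 1 = (361*(6 + (361/25)² + 7*(361/25))/25)*(-20) + 1 = (361*(6 + 130321/625 + 2527/25)/25)*(-20) + 1 = ((361/25)*(197246/625))*(-20) + 1 = (71205806/15625)*(-20) + 1 = -284823224/3125 + 1 = -284820099/3125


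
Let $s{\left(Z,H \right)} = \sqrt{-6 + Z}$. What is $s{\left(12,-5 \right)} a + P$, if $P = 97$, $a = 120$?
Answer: $97 + 120 \sqrt{6} \approx 390.94$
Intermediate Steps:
$s{\left(12,-5 \right)} a + P = \sqrt{-6 + 12} \cdot 120 + 97 = \sqrt{6} \cdot 120 + 97 = 120 \sqrt{6} + 97 = 97 + 120 \sqrt{6}$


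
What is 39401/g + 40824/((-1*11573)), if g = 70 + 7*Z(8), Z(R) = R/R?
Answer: 452844325/891121 ≈ 508.17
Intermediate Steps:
Z(R) = 1
g = 77 (g = 70 + 7*1 = 70 + 7 = 77)
39401/g + 40824/((-1*11573)) = 39401/77 + 40824/((-1*11573)) = 39401*(1/77) + 40824/(-11573) = 39401/77 + 40824*(-1/11573) = 39401/77 - 40824/11573 = 452844325/891121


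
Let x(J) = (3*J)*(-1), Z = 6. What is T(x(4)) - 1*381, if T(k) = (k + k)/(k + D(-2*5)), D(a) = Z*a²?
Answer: -18671/49 ≈ -381.04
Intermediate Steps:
x(J) = -3*J
D(a) = 6*a²
T(k) = 2*k/(600 + k) (T(k) = (k + k)/(k + 6*(-2*5)²) = (2*k)/(k + 6*(-10)²) = (2*k)/(k + 6*100) = (2*k)/(k + 600) = (2*k)/(600 + k) = 2*k/(600 + k))
T(x(4)) - 1*381 = 2*(-3*4)/(600 - 3*4) - 1*381 = 2*(-12)/(600 - 12) - 381 = 2*(-12)/588 - 381 = 2*(-12)*(1/588) - 381 = -2/49 - 381 = -18671/49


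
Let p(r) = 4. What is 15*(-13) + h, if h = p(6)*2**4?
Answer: -131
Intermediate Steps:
h = 64 (h = 4*2**4 = 4*16 = 64)
15*(-13) + h = 15*(-13) + 64 = -195 + 64 = -131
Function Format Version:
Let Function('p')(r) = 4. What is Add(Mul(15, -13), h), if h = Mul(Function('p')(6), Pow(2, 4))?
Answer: -131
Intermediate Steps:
h = 64 (h = Mul(4, Pow(2, 4)) = Mul(4, 16) = 64)
Add(Mul(15, -13), h) = Add(Mul(15, -13), 64) = Add(-195, 64) = -131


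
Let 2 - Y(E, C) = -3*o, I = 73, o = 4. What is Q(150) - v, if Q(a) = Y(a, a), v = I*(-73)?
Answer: 5343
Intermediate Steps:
v = -5329 (v = 73*(-73) = -5329)
Y(E, C) = 14 (Y(E, C) = 2 - (-3)*4 = 2 - 1*(-12) = 2 + 12 = 14)
Q(a) = 14
Q(150) - v = 14 - 1*(-5329) = 14 + 5329 = 5343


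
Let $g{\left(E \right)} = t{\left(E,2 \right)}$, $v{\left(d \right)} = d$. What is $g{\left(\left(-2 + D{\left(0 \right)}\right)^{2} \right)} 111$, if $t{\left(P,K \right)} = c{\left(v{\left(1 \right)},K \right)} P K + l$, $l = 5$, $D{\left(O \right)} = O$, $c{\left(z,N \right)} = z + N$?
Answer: $3219$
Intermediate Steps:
$c{\left(z,N \right)} = N + z$
$t{\left(P,K \right)} = 5 + K P \left(1 + K\right)$ ($t{\left(P,K \right)} = \left(K + 1\right) P K + 5 = \left(1 + K\right) P K + 5 = P \left(1 + K\right) K + 5 = K P \left(1 + K\right) + 5 = 5 + K P \left(1 + K\right)$)
$g{\left(E \right)} = 5 + 6 E$ ($g{\left(E \right)} = 5 + 2 E \left(1 + 2\right) = 5 + 2 E 3 = 5 + 6 E$)
$g{\left(\left(-2 + D{\left(0 \right)}\right)^{2} \right)} 111 = \left(5 + 6 \left(-2 + 0\right)^{2}\right) 111 = \left(5 + 6 \left(-2\right)^{2}\right) 111 = \left(5 + 6 \cdot 4\right) 111 = \left(5 + 24\right) 111 = 29 \cdot 111 = 3219$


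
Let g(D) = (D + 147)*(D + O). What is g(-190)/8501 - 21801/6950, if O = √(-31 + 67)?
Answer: -130341901/59081950 ≈ -2.2061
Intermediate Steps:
O = 6 (O = √36 = 6)
g(D) = (6 + D)*(147 + D) (g(D) = (D + 147)*(D + 6) = (147 + D)*(6 + D) = (6 + D)*(147 + D))
g(-190)/8501 - 21801/6950 = (882 + (-190)² + 153*(-190))/8501 - 21801/6950 = (882 + 36100 - 29070)*(1/8501) - 21801*1/6950 = 7912*(1/8501) - 21801/6950 = 7912/8501 - 21801/6950 = -130341901/59081950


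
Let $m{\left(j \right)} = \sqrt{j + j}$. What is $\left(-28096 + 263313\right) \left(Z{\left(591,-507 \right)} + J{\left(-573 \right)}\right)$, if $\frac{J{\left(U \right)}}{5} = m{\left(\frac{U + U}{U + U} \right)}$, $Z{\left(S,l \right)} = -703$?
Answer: $-165357551 + 1176085 \sqrt{2} \approx -1.6369 \cdot 10^{8}$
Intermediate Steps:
$m{\left(j \right)} = \sqrt{2} \sqrt{j}$ ($m{\left(j \right)} = \sqrt{2 j} = \sqrt{2} \sqrt{j}$)
$J{\left(U \right)} = 5 \sqrt{2}$ ($J{\left(U \right)} = 5 \sqrt{2} \sqrt{\frac{U + U}{U + U}} = 5 \sqrt{2} \sqrt{\frac{2 U}{2 U}} = 5 \sqrt{2} \sqrt{2 U \frac{1}{2 U}} = 5 \sqrt{2} \sqrt{1} = 5 \sqrt{2} \cdot 1 = 5 \sqrt{2}$)
$\left(-28096 + 263313\right) \left(Z{\left(591,-507 \right)} + J{\left(-573 \right)}\right) = \left(-28096 + 263313\right) \left(-703 + 5 \sqrt{2}\right) = 235217 \left(-703 + 5 \sqrt{2}\right) = -165357551 + 1176085 \sqrt{2}$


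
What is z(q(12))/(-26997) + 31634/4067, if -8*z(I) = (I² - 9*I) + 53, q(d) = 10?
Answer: 2277480335/292791464 ≈ 7.7785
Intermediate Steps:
z(I) = -53/8 - I²/8 + 9*I/8 (z(I) = -((I² - 9*I) + 53)/8 = -(53 + I² - 9*I)/8 = -53/8 - I²/8 + 9*I/8)
z(q(12))/(-26997) + 31634/4067 = (-53/8 - ⅛*10² + (9/8)*10)/(-26997) + 31634/4067 = (-53/8 - ⅛*100 + 45/4)*(-1/26997) + 31634*(1/4067) = (-53/8 - 25/2 + 45/4)*(-1/26997) + 31634/4067 = -63/8*(-1/26997) + 31634/4067 = 21/71992 + 31634/4067 = 2277480335/292791464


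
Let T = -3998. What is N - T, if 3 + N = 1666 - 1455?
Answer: 4206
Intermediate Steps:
N = 208 (N = -3 + (1666 - 1455) = -3 + 211 = 208)
N - T = 208 - 1*(-3998) = 208 + 3998 = 4206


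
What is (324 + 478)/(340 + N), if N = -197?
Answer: 802/143 ≈ 5.6084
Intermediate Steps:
(324 + 478)/(340 + N) = (324 + 478)/(340 - 197) = 802/143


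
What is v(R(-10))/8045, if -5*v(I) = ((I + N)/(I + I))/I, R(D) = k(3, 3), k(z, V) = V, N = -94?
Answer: 91/724050 ≈ 0.00012568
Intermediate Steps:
R(D) = 3
v(I) = -(-94 + I)/(10*I**2) (v(I) = -(I - 94)/(I + I)/(5*I) = -(-94 + I)/((2*I))/(5*I) = -(-94 + I)*(1/(2*I))/(5*I) = -(-94 + I)/(2*I)/(5*I) = -(-94 + I)/(10*I**2))
v(R(-10))/8045 = ((1/10)*(94 - 1*3)/3**2)/8045 = ((1/10)*(1/9)*(94 - 3))*(1/8045) = ((1/10)*(1/9)*91)*(1/8045) = (91/90)*(1/8045) = 91/724050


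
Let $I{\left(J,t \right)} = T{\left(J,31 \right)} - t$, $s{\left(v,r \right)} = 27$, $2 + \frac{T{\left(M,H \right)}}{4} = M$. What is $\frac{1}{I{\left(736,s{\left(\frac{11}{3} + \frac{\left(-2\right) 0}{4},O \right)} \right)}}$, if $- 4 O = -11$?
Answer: $\frac{1}{2909} \approx 0.00034376$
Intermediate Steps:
$O = \frac{11}{4}$ ($O = \left(- \frac{1}{4}\right) \left(-11\right) = \frac{11}{4} \approx 2.75$)
$T{\left(M,H \right)} = -8 + 4 M$
$I{\left(J,t \right)} = -8 - t + 4 J$ ($I{\left(J,t \right)} = \left(-8 + 4 J\right) - t = -8 - t + 4 J$)
$\frac{1}{I{\left(736,s{\left(\frac{11}{3} + \frac{\left(-2\right) 0}{4},O \right)} \right)}} = \frac{1}{-8 - 27 + 4 \cdot 736} = \frac{1}{-8 - 27 + 2944} = \frac{1}{2909}$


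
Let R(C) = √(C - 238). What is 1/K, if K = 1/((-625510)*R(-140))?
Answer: -1876530*I*√42 ≈ -1.2161e+7*I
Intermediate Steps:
R(C) = √(-238 + C)
K = I*√42/78814260 (K = 1/((-625510)*(√(-238 - 140))) = -(-I*√42/126)/625510 = -(-1)*I*√42/78814260 = I*√42/78814260 ≈ 8.2228e-8*I)
1/K = 1/(I*√42/78814260) = -1876530*I*√42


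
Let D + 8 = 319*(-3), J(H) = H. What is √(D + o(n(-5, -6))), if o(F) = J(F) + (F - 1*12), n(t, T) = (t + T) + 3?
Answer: I*√993 ≈ 31.512*I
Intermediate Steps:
n(t, T) = 3 + T + t (n(t, T) = (T + t) + 3 = 3 + T + t)
D = -965 (D = -8 + 319*(-3) = -8 - 957 = -965)
o(F) = -12 + 2*F (o(F) = F + (F - 1*12) = F + (F - 12) = F + (-12 + F) = -12 + 2*F)
√(D + o(n(-5, -6))) = √(-965 + (-12 + 2*(3 - 6 - 5))) = √(-965 + (-12 + 2*(-8))) = √(-965 + (-12 - 16)) = √(-965 - 28) = √(-993) = I*√993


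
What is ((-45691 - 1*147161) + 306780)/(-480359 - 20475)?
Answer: -56964/250417 ≈ -0.22748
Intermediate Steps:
((-45691 - 1*147161) + 306780)/(-480359 - 20475) = ((-45691 - 147161) + 306780)/(-500834) = (-192852 + 306780)*(-1/500834) = 113928*(-1/500834) = -56964/250417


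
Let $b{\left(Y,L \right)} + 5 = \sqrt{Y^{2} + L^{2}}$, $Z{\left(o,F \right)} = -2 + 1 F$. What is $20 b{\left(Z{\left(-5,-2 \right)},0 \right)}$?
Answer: $-20$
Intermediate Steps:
$Z{\left(o,F \right)} = -2 + F$
$b{\left(Y,L \right)} = -5 + \sqrt{L^{2} + Y^{2}}$ ($b{\left(Y,L \right)} = -5 + \sqrt{Y^{2} + L^{2}} = -5 + \sqrt{L^{2} + Y^{2}}$)
$20 b{\left(Z{\left(-5,-2 \right)},0 \right)} = 20 \left(-5 + \sqrt{0^{2} + \left(-2 - 2\right)^{2}}\right) = 20 \left(-5 + \sqrt{0 + \left(-4\right)^{2}}\right) = 20 \left(-5 + \sqrt{0 + 16}\right) = 20 \left(-5 + \sqrt{16}\right) = 20 \left(-5 + 4\right) = 20 \left(-1\right) = -20$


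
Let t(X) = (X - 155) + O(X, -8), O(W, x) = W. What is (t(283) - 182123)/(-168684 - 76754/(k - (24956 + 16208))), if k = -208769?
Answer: 22707912648/21079810709 ≈ 1.0772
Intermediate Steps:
t(X) = -155 + 2*X (t(X) = (X - 155) + X = (-155 + X) + X = -155 + 2*X)
(t(283) - 182123)/(-168684 - 76754/(k - (24956 + 16208))) = ((-155 + 2*283) - 182123)/(-168684 - 76754/(-208769 - (24956 + 16208))) = ((-155 + 566) - 182123)/(-168684 - 76754/(-208769 - 1*41164)) = (411 - 182123)/(-168684 - 76754/(-208769 - 41164)) = -181712/(-168684 - 76754/(-249933)) = -181712/(-168684 - 76754*(-1/249933)) = -181712/(-168684 + 76754/249933) = -181712/(-42159621418/249933) = -181712*(-249933/42159621418) = 22707912648/21079810709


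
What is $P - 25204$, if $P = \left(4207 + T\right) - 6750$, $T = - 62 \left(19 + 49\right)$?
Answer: $-31963$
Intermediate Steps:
$T = -4216$ ($T = \left(-62\right) 68 = -4216$)
$P = -6759$ ($P = \left(4207 - 4216\right) - 6750 = -9 - 6750 = -6759$)
$P - 25204 = -6759 - 25204 = -31963$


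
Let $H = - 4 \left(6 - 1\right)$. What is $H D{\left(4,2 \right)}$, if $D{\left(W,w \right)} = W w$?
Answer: $-160$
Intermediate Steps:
$H = -20$ ($H = \left(-4\right) 5 = -20$)
$H D{\left(4,2 \right)} = - 20 \cdot 4 \cdot 2 = \left(-20\right) 8 = -160$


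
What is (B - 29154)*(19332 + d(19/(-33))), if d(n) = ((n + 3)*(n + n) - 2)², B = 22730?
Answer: -13404816140864/107811 ≈ -1.2434e+8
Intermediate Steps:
d(n) = (-2 + 2*n*(3 + n))² (d(n) = ((3 + n)*(2*n) - 2)² = (2*n*(3 + n) - 2)² = (-2 + 2*n*(3 + n))²)
(B - 29154)*(19332 + d(19/(-33))) = (22730 - 29154)*(19332 + 4*(-1 + (19/(-33))² + 3*(19/(-33)))²) = -6424*(19332 + 4*(-1 + (19*(-1/33))² + 3*(19*(-1/33)))²) = -6424*(19332 + 4*(-1 + (-19/33)² + 3*(-19/33))²) = -6424*(19332 + 4*(-1 + 361/1089 - 19/11)²) = -6424*(19332 + 4*(-2609/1089)²) = -6424*(19332 + 4*(6806881/1185921)) = -6424*(19332 + 27227524/1185921) = -6424*22953452296/1185921 = -13404816140864/107811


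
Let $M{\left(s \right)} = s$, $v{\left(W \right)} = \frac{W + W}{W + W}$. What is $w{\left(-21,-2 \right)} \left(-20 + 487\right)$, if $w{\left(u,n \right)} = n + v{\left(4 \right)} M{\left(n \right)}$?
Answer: $-1868$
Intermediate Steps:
$v{\left(W \right)} = 1$ ($v{\left(W \right)} = \frac{2 W}{2 W} = 2 W \frac{1}{2 W} = 1$)
$w{\left(u,n \right)} = 2 n$ ($w{\left(u,n \right)} = n + 1 n = n + n = 2 n$)
$w{\left(-21,-2 \right)} \left(-20 + 487\right) = 2 \left(-2\right) \left(-20 + 487\right) = \left(-4\right) 467 = -1868$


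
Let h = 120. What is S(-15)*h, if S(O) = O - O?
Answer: 0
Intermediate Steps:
S(O) = 0
S(-15)*h = 0*120 = 0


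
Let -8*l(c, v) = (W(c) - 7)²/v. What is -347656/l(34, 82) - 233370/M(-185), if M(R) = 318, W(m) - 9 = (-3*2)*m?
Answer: 2625058057/540653 ≈ 4855.3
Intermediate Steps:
W(m) = 9 - 6*m (W(m) = 9 + (-3*2)*m = 9 - 6*m)
l(c, v) = -(2 - 6*c)²/(8*v) (l(c, v) = -((9 - 6*c) - 7)²/(8*v) = -(2 - 6*c)²/(8*v))
-347656/l(34, 82) - 233370/M(-185) = -347656*(-164/(-1 + 3*34)²) - 233370/318 = -347656*(-164/(-1 + 102)²) - 233370*1/318 = -347656/((-½*1/82*101²)) - 38895/53 = -347656/((-½*1/82*10201)) - 38895/53 = -347656/(-10201/164) - 38895/53 = -347656*(-164/10201) - 38895/53 = 57015584/10201 - 38895/53 = 2625058057/540653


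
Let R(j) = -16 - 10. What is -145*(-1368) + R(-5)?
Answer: 198334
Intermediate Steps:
R(j) = -26
-145*(-1368) + R(-5) = -145*(-1368) - 26 = 198360 - 26 = 198334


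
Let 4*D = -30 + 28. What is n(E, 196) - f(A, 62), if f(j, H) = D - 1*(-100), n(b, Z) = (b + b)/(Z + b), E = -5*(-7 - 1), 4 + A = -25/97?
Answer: -11701/118 ≈ -99.161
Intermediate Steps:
A = -413/97 (A = -4 - 25/97 = -413/97 ≈ -4.2577)
D = -½ (D = (-30 + 28)/4 = (¼)*(-2) = -½ ≈ -0.50000)
E = 40 (E = -5*(-8) = 40)
n(b, Z) = 2*b/(Z + b) (n(b, Z) = (2*b)/(Z + b) = 2*b/(Z + b))
f(j, H) = 199/2 (f(j, H) = -½ - 1*(-100) = -½ + 100 = 199/2)
n(E, 196) - f(A, 62) = 2*40/(196 + 40) - 1*199/2 = 2*40/236 - 199/2 = 2*40*(1/236) - 199/2 = 20/59 - 199/2 = -11701/118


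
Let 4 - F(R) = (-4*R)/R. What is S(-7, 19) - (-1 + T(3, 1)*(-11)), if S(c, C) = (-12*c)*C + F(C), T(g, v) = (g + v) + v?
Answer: 1660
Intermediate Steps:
F(R) = 8 (F(R) = 4 - (-4*R)/R = 4 - 1*(-4) = 4 + 4 = 8)
T(g, v) = g + 2*v
S(c, C) = 8 - 12*C*c (S(c, C) = (-12*c)*C + 8 = -12*C*c + 8 = 8 - 12*C*c)
S(-7, 19) - (-1 + T(3, 1)*(-11)) = (8 - 12*19*(-7)) - (-1 + (3 + 2*1)*(-11)) = (8 + 1596) - (-1 + (3 + 2)*(-11)) = 1604 - (-1 + 5*(-11)) = 1604 - (-1 - 55) = 1604 - 1*(-56) = 1604 + 56 = 1660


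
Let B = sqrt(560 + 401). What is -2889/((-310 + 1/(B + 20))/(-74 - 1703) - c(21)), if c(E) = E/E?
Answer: 261821403/74818 ≈ 3499.4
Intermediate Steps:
B = 31 (B = sqrt(961) = 31)
c(E) = 1
-2889/((-310 + 1/(B + 20))/(-74 - 1703) - c(21)) = -2889/((-310 + 1/(31 + 20))/(-74 - 1703) - 1*1) = -2889/((-310 + 1/51)/(-1777) - 1) = -2889/((-310 + 1/51)*(-1/1777) - 1) = -2889/(-15809/51*(-1/1777) - 1) = -2889/(15809/90627 - 1) = -2889/(-74818/90627) = -2889*(-90627/74818) = 261821403/74818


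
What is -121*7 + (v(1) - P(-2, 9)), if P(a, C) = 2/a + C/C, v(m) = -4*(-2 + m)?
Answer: -843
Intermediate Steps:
v(m) = 8 - 4*m
P(a, C) = 1 + 2/a (P(a, C) = 2/a + 1 = 1 + 2/a)
-121*7 + (v(1) - P(-2, 9)) = -121*7 + ((8 - 4*1) - (2 - 2)/(-2)) = -847 + ((8 - 4) - (-1)*0/2) = -847 + (4 - 1*0) = -847 + (4 + 0) = -847 + 4 = -843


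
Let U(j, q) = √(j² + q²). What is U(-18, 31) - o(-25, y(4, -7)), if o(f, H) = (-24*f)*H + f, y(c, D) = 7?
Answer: -4175 + √1285 ≈ -4139.2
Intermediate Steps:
o(f, H) = f - 24*H*f (o(f, H) = -24*H*f + f = f - 24*H*f)
U(-18, 31) - o(-25, y(4, -7)) = √((-18)² + 31²) - (-25)*(1 - 24*7) = √(324 + 961) - (-25)*(1 - 168) = √1285 - (-25)*(-167) = √1285 - 1*4175 = √1285 - 4175 = -4175 + √1285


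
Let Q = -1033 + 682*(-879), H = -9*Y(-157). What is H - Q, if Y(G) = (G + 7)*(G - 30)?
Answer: 348061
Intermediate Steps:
Y(G) = (-30 + G)*(7 + G) (Y(G) = (7 + G)*(-30 + G) = (-30 + G)*(7 + G))
H = -252450 (H = -9*(-210 + (-157)² - 23*(-157)) = -9*(-210 + 24649 + 3611) = -9*28050 = -252450)
Q = -600511 (Q = -1033 - 599478 = -600511)
H - Q = -252450 - 1*(-600511) = -252450 + 600511 = 348061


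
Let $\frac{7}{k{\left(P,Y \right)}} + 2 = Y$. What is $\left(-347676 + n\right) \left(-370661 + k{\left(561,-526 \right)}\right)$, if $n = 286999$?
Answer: $\frac{11875035903155}{528} \approx 2.2491 \cdot 10^{10}$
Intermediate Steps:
$k{\left(P,Y \right)} = \frac{7}{-2 + Y}$
$\left(-347676 + n\right) \left(-370661 + k{\left(561,-526 \right)}\right) = \left(-347676 + 286999\right) \left(-370661 + \frac{7}{-2 - 526}\right) = - 60677 \left(-370661 + \frac{7}{-528}\right) = - 60677 \left(-370661 + 7 \left(- \frac{1}{528}\right)\right) = - 60677 \left(-370661 - \frac{7}{528}\right) = \left(-60677\right) \left(- \frac{195709015}{528}\right) = \frac{11875035903155}{528}$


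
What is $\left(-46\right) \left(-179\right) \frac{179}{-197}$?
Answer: $- \frac{1473886}{197} \approx -7481.7$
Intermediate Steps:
$\left(-46\right) \left(-179\right) \frac{179}{-197} = 8234 \cdot 179 \left(- \frac{1}{197}\right) = 8234 \left(- \frac{179}{197}\right) = - \frac{1473886}{197}$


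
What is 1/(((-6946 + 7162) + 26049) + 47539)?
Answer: 1/73804 ≈ 1.3549e-5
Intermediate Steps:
1/(((-6946 + 7162) + 26049) + 47539) = 1/((216 + 26049) + 47539) = 1/(26265 + 47539) = 1/73804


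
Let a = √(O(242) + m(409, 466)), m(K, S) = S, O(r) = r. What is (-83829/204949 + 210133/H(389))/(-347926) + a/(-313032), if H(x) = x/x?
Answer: -21533232194/35653542887 - √177/156516 ≈ -0.60404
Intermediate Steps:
H(x) = 1
a = 2*√177 (a = √(242 + 466) = √708 = 2*√177 ≈ 26.608)
(-83829/204949 + 210133/H(389))/(-347926) + a/(-313032) = (-83829/204949 + 210133/1)/(-347926) + (2*√177)/(-313032) = (-83829*1/204949 + 210133*1)*(-1/347926) + (2*√177)*(-1/313032) = (-83829/204949 + 210133)*(-1/347926) - √177/156516 = (43066464388/204949)*(-1/347926) - √177/156516 = -21533232194/35653542887 - √177/156516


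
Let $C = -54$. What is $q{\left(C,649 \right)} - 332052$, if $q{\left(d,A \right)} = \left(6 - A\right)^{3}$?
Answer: $-266179759$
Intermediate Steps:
$q{\left(C,649 \right)} - 332052 = - \left(-6 + 649\right)^{3} - 332052 = - 643^{3} - 332052 = \left(-1\right) 265847707 - 332052 = -265847707 - 332052 = -266179759$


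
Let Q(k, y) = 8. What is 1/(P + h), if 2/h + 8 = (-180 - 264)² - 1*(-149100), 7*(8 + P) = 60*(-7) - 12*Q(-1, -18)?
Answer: -1211798/99021201 ≈ -0.012238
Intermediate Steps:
P = -572/7 (P = -8 + (60*(-7) - 12*8)/7 = -8 + (-420 - 96)/7 = -8 + (⅐)*(-516) = -8 - 516/7 = -572/7 ≈ -81.714)
h = 1/173114 (h = 2/(-8 + ((-180 - 264)² - 1*(-149100))) = 2/(-8 + ((-444)² + 149100)) = 2/(-8 + (197136 + 149100)) = 2/(-8 + 346236) = 2/346228 = 2*(1/346228) = 1/173114 ≈ 5.7765e-6)
1/(P + h) = 1/(-572/7 + 1/173114) = 1/(-99021201/1211798) = -1211798/99021201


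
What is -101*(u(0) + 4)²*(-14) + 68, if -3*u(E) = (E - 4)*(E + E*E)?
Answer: 22692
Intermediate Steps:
u(E) = -(-4 + E)*(E + E²)/3 (u(E) = -(E - 4)*(E + E*E)/3 = -(-4 + E)*(E + E²)/3)
-101*(u(0) + 4)²*(-14) + 68 = -101*((⅓)*0*(4 - 1*0² + 3*0) + 4)²*(-14) + 68 = -101*((⅓)*0*(4 - 1*0 + 0) + 4)²*(-14) + 68 = -101*((⅓)*0*(4 + 0 + 0) + 4)²*(-14) + 68 = -101*((⅓)*0*4 + 4)²*(-14) + 68 = -101*(0 + 4)²*(-14) + 68 = -101*4²*(-14) + 68 = -1616*(-14) + 68 = -101*(-224) + 68 = 22624 + 68 = 22692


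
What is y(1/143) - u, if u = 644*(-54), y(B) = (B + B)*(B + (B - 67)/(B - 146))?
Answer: 14846356151482/426913773 ≈ 34776.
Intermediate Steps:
y(B) = 2*B*(B + (-67 + B)/(-146 + B)) (y(B) = (2*B)*(B + (-67 + B)/(-146 + B)) = 2*B*(B + (-67 + B)/(-146 + B)))
u = -34776
y(1/143) - u = 2*(-67 + (1/143)² - 145/143)/(143*(-146 + 1/143)) - 1*(-34776) = 2*(1/143)*(-67 + (1/143)² - 145*1/143)/(-146 + 1/143) + 34776 = 2*(1/143)*(-67 + 1/20449 - 145/143)/(-20877/143) + 34776 = 2*(1/143)*(-143/20877)*(-1390817/20449) + 34776 = 2781634/426913773 + 34776 = 14846356151482/426913773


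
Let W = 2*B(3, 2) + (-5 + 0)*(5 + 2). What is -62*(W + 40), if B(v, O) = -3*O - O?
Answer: 682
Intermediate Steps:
B(v, O) = -4*O
W = -51 (W = 2*(-4*2) + (-5 + 0)*(5 + 2) = 2*(-8) - 5*7 = -16 - 35 = -51)
-62*(W + 40) = -62*(-51 + 40) = -62*(-11) = 682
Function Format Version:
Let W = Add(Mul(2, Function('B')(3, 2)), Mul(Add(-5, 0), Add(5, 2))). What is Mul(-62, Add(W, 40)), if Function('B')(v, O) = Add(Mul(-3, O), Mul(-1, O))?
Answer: 682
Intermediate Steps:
Function('B')(v, O) = Mul(-4, O)
W = -51 (W = Add(Mul(2, Mul(-4, 2)), Mul(Add(-5, 0), Add(5, 2))) = Add(Mul(2, -8), Mul(-5, 7)) = Add(-16, -35) = -51)
Mul(-62, Add(W, 40)) = Mul(-62, Add(-51, 40)) = Mul(-62, -11) = 682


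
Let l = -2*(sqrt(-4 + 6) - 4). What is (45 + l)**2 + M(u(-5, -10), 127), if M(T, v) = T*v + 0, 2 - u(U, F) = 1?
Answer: 2944 - 212*sqrt(2) ≈ 2644.2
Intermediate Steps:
l = 8 - 2*sqrt(2) (l = -2*(sqrt(2) - 4) = -2*(-4 + sqrt(2)) = 8 - 2*sqrt(2) ≈ 5.1716)
u(U, F) = 1 (u(U, F) = 2 - 1*1 = 2 - 1 = 1)
M(T, v) = T*v
(45 + l)**2 + M(u(-5, -10), 127) = (45 + (8 - 2*sqrt(2)))**2 + 1*127 = (53 - 2*sqrt(2))**2 + 127 = 127 + (53 - 2*sqrt(2))**2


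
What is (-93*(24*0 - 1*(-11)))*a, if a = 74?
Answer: -75702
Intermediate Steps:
(-93*(24*0 - 1*(-11)))*a = -93*(24*0 - 1*(-11))*74 = -93*(0 + 11)*74 = -93*11*74 = -1023*74 = -75702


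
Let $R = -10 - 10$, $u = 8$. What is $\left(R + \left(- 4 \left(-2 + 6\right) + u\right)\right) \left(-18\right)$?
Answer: $504$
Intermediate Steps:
$R = -20$
$\left(R + \left(- 4 \left(-2 + 6\right) + u\right)\right) \left(-18\right) = \left(-20 + \left(- 4 \left(-2 + 6\right) + 8\right)\right) \left(-18\right) = \left(-20 + \left(\left(-4\right) 4 + 8\right)\right) \left(-18\right) = \left(-20 + \left(-16 + 8\right)\right) \left(-18\right) = \left(-20 - 8\right) \left(-18\right) = \left(-28\right) \left(-18\right) = 504$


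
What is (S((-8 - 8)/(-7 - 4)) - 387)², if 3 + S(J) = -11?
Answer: 160801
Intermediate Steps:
S(J) = -14 (S(J) = -3 - 11 = -14)
(S((-8 - 8)/(-7 - 4)) - 387)² = (-14 - 387)² = (-401)² = 160801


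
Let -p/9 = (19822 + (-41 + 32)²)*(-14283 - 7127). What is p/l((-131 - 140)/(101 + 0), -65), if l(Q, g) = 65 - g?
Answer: 29500839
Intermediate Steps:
p = 3835109070 (p = -9*(19822 + (-41 + 32)²)*(-14283 - 7127) = -9*(19822 + (-9)²)*(-21410) = -9*(19822 + 81)*(-21410) = -179127*(-21410) = -9*(-426123230) = 3835109070)
p/l((-131 - 140)/(101 + 0), -65) = 3835109070/(65 - 1*(-65)) = 3835109070/(65 + 65) = 3835109070/130 = 3835109070*(1/130) = 29500839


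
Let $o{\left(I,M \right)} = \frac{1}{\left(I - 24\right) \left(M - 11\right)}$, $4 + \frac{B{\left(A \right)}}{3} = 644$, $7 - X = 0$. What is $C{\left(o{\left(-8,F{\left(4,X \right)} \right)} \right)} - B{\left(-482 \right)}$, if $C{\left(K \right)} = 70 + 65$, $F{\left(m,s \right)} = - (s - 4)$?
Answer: $-1785$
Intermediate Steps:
$X = 7$ ($X = 7 - 0 = 7 + 0 = 7$)
$B{\left(A \right)} = 1920$ ($B{\left(A \right)} = -12 + 3 \cdot 644 = -12 + 1932 = 1920$)
$F{\left(m,s \right)} = 4 - s$ ($F{\left(m,s \right)} = - (-4 + s) = 4 - s$)
$o{\left(I,M \right)} = \frac{1}{\left(-24 + I\right) \left(-11 + M\right)}$
$C{\left(K \right)} = 135$
$C{\left(o{\left(-8,F{\left(4,X \right)} \right)} \right)} - B{\left(-482 \right)} = 135 - 1920 = -1785$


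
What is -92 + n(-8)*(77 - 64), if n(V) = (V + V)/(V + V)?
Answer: -79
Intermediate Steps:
n(V) = 1 (n(V) = (2*V)/((2*V)) = (2*V)*(1/(2*V)) = 1)
-92 + n(-8)*(77 - 64) = -92 + 1*(77 - 64) = -92 + 1*13 = -92 + 13 = -79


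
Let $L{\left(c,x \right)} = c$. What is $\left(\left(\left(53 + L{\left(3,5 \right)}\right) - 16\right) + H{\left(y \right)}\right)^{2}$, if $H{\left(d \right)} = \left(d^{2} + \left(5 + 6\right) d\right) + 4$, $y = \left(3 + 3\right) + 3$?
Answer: $50176$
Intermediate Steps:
$y = 9$ ($y = 6 + 3 = 9$)
$H{\left(d \right)} = 4 + d^{2} + 11 d$ ($H{\left(d \right)} = \left(d^{2} + 11 d\right) + 4 = 4 + d^{2} + 11 d$)
$\left(\left(\left(53 + L{\left(3,5 \right)}\right) - 16\right) + H{\left(y \right)}\right)^{2} = \left(\left(\left(53 + 3\right) - 16\right) + \left(4 + 9^{2} + 11 \cdot 9\right)\right)^{2} = \left(\left(56 - 16\right) + \left(4 + 81 + 99\right)\right)^{2} = \left(40 + 184\right)^{2} = 224^{2} = 50176$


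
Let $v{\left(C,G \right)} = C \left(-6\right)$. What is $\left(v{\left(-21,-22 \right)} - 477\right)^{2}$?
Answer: $123201$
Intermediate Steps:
$v{\left(C,G \right)} = - 6 C$
$\left(v{\left(-21,-22 \right)} - 477\right)^{2} = \left(\left(-6\right) \left(-21\right) - 477\right)^{2} = \left(126 - 477\right)^{2} = \left(-351\right)^{2} = 123201$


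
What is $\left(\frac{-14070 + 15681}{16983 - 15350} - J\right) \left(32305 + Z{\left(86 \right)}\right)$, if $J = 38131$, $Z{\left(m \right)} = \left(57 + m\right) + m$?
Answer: $- \frac{2025772194608}{1633} \approx -1.2405 \cdot 10^{9}$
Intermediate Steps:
$Z{\left(m \right)} = 57 + 2 m$
$\left(\frac{-14070 + 15681}{16983 - 15350} - J\right) \left(32305 + Z{\left(86 \right)}\right) = \left(\frac{-14070 + 15681}{16983 - 15350} - 38131\right) \left(32305 + \left(57 + 2 \cdot 86\right)\right) = \left(\frac{1611}{1633} - 38131\right) \left(32305 + \left(57 + 172\right)\right) = \left(1611 \cdot \frac{1}{1633} - 38131\right) \left(32305 + 229\right) = \left(\frac{1611}{1633} - 38131\right) 32534 = \left(- \frac{62266312}{1633}\right) 32534 = - \frac{2025772194608}{1633}$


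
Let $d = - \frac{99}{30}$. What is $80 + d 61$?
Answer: $- \frac{1213}{10} \approx -121.3$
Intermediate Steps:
$d = - \frac{33}{10}$ ($d = \left(-99\right) \frac{1}{30} = - \frac{33}{10} \approx -3.3$)
$80 + d 61 = 80 - \frac{2013}{10} = - \frac{1213}{10}$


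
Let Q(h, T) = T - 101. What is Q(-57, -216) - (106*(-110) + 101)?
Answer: 11242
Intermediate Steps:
Q(h, T) = -101 + T
Q(-57, -216) - (106*(-110) + 101) = (-101 - 216) - (106*(-110) + 101) = -317 - (-11660 + 101) = -317 - 1*(-11559) = -317 + 11559 = 11242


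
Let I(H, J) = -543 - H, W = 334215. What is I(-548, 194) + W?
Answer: 334220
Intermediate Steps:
I(-548, 194) + W = (-543 - 1*(-548)) + 334215 = (-543 + 548) + 334215 = 5 + 334215 = 334220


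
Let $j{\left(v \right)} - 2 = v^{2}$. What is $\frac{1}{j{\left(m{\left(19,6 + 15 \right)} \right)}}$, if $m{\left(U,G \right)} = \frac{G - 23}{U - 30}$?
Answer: $\frac{121}{246} \approx 0.49187$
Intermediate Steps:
$m{\left(U,G \right)} = \frac{-23 + G}{-30 + U}$
$j{\left(v \right)} = 2 + v^{2}$
$\frac{1}{j{\left(m{\left(19,6 + 15 \right)} \right)}} = \frac{1}{2 + \left(\frac{-23 + \left(6 + 15\right)}{-30 + 19}\right)^{2}} = \frac{1}{2 + \left(\frac{-23 + 21}{-11}\right)^{2}} = \frac{1}{2 + \left(\left(- \frac{1}{11}\right) \left(-2\right)\right)^{2}} = \frac{1}{2 + \left(\frac{2}{11}\right)^{2}} = \frac{1}{2 + \frac{4}{121}} = \frac{1}{\frac{246}{121}} = \frac{121}{246}$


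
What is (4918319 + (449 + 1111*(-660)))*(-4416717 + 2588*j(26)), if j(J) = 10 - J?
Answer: -18659517852500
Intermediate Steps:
(4918319 + (449 + 1111*(-660)))*(-4416717 + 2588*j(26)) = (4918319 + (449 + 1111*(-660)))*(-4416717 + 2588*(10 - 1*26)) = (4918319 + (449 - 733260))*(-4416717 + 2588*(10 - 26)) = (4918319 - 732811)*(-4416717 + 2588*(-16)) = 4185508*(-4416717 - 41408) = 4185508*(-4458125) = -18659517852500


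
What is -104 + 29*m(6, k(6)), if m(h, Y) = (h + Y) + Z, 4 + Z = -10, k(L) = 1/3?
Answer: -979/3 ≈ -326.33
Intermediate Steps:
k(L) = 1/3
Z = -14 (Z = -4 - 10 = -14)
m(h, Y) = -14 + Y + h (m(h, Y) = (h + Y) - 14 = (Y + h) - 14 = -14 + Y + h)
-104 + 29*m(6, k(6)) = -104 + 29*(-14 + 1/3 + 6) = -104 + 29*(-23/3) = -104 - 667/3 = -979/3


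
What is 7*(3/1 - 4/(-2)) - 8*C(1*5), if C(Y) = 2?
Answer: 19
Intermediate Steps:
7*(3/1 - 4/(-2)) - 8*C(1*5) = 7*(3/1 - 4/(-2)) - 8*2 = 7*(3*1 - 4*(-½)) - 16 = 7*(3 + 2) - 16 = 7*5 - 16 = 35 - 16 = 19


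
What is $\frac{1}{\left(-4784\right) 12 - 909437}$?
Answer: $- \frac{1}{966845} \approx -1.0343 \cdot 10^{-6}$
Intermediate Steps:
$\frac{1}{\left(-4784\right) 12 - 909437} = \frac{1}{-57408 - 909437} = \frac{1}{-966845} = - \frac{1}{966845}$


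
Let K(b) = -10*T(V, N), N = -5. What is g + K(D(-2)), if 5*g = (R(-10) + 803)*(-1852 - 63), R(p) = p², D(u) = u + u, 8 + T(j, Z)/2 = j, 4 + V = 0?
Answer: -345609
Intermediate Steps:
V = -4 (V = -4 + 0 = -4)
T(j, Z) = -16 + 2*j
D(u) = 2*u
K(b) = 240 (K(b) = -10*(-16 + 2*(-4)) = -10*(-16 - 8) = -10*(-24) = 240)
g = -345849 (g = (((-10)² + 803)*(-1852 - 63))/5 = ((100 + 803)*(-1915))/5 = (903*(-1915))/5 = (⅕)*(-1729245) = -345849)
g + K(D(-2)) = -345849 + 240 = -345609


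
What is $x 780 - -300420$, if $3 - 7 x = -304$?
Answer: $\frac{2342400}{7} \approx 3.3463 \cdot 10^{5}$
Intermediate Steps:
$x = \frac{307}{7}$ ($x = \frac{3}{7} - - \frac{304}{7} = \frac{3}{7} + \frac{304}{7} = \frac{307}{7} \approx 43.857$)
$x 780 - -300420 = \frac{307}{7} \cdot 780 - -300420 = \frac{239460}{7} + 300420 = \frac{2342400}{7}$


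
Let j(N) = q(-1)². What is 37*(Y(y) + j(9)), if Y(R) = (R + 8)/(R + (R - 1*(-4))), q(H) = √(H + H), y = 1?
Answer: -37/2 ≈ -18.500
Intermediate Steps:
q(H) = √2*√H (q(H) = √(2*H) = √2*√H)
Y(R) = (8 + R)/(4 + 2*R) (Y(R) = (8 + R)/(R + (R + 4)) = (8 + R)/(R + (4 + R)) = (8 + R)/(4 + 2*R))
j(N) = -2 (j(N) = (√2*√(-1))² = (√2*I)² = (I*√2)² = -2)
37*(Y(y) + j(9)) = 37*((8 + 1)/(2*(2 + 1)) - 2) = 37*((½)*9/3 - 2) = 37*((½)*(⅓)*9 - 2) = 37*(3/2 - 2) = 37*(-½) = -37/2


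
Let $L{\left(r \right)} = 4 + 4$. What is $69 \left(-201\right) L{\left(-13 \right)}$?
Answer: $-110952$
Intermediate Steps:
$L{\left(r \right)} = 8$
$69 \left(-201\right) L{\left(-13 \right)} = 69 \left(-201\right) 8 = \left(-13869\right) 8 = -110952$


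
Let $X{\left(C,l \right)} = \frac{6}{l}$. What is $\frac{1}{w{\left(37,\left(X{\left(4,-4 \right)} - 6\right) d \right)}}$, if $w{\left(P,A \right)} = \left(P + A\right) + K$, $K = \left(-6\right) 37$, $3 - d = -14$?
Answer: $- \frac{2}{625} \approx -0.0032$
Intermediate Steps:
$d = 17$ ($d = 3 - -14 = 3 + 14 = 17$)
$K = -222$
$w{\left(P,A \right)} = -222 + A + P$ ($w{\left(P,A \right)} = \left(P + A\right) - 222 = \left(A + P\right) - 222 = -222 + A + P$)
$\frac{1}{w{\left(37,\left(X{\left(4,-4 \right)} - 6\right) d \right)}} = \frac{1}{-222 + \left(\frac{6}{-4} - 6\right) 17 + 37} = \frac{1}{-222 + \left(6 \left(- \frac{1}{4}\right) - 6\right) 17 + 37} = \frac{1}{-222 + \left(- \frac{3}{2} - 6\right) 17 + 37} = \frac{1}{-222 - \frac{255}{2} + 37} = \frac{1}{- \frac{625}{2}} = - \frac{2}{625}$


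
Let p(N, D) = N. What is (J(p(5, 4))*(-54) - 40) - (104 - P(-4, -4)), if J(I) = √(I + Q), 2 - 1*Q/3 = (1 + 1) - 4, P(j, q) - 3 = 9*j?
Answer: -177 - 54*√17 ≈ -399.65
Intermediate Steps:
P(j, q) = 3 + 9*j
Q = 12 (Q = 6 - 3*((1 + 1) - 4) = 6 - 3*(2 - 4) = 6 - 3*(-2) = 6 + 6 = 12)
J(I) = √(12 + I) (J(I) = √(I + 12) = √(12 + I))
(J(p(5, 4))*(-54) - 40) - (104 - P(-4, -4)) = (√(12 + 5)*(-54) - 40) - (104 - (3 + 9*(-4))) = (√17*(-54) - 40) - (104 - (3 - 36)) = (-54*√17 - 40) - (104 - 1*(-33)) = (-40 - 54*√17) - (104 + 33) = (-40 - 54*√17) - 1*137 = (-40 - 54*√17) - 137 = -177 - 54*√17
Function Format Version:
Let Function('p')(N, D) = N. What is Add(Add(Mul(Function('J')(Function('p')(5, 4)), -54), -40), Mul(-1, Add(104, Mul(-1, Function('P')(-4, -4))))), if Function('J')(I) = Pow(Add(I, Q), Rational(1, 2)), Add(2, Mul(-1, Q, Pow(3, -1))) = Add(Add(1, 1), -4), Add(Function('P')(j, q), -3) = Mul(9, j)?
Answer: Add(-177, Mul(-54, Pow(17, Rational(1, 2)))) ≈ -399.65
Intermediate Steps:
Function('P')(j, q) = Add(3, Mul(9, j))
Q = 12 (Q = Add(6, Mul(-3, Add(Add(1, 1), -4))) = Add(6, Mul(-3, Add(2, -4))) = Add(6, Mul(-3, -2)) = Add(6, 6) = 12)
Function('J')(I) = Pow(Add(12, I), Rational(1, 2)) (Function('J')(I) = Pow(Add(I, 12), Rational(1, 2)) = Pow(Add(12, I), Rational(1, 2)))
Add(Add(Mul(Function('J')(Function('p')(5, 4)), -54), -40), Mul(-1, Add(104, Mul(-1, Function('P')(-4, -4))))) = Add(Add(Mul(Pow(Add(12, 5), Rational(1, 2)), -54), -40), Mul(-1, Add(104, Mul(-1, Add(3, Mul(9, -4)))))) = Add(Add(Mul(Pow(17, Rational(1, 2)), -54), -40), Mul(-1, Add(104, Mul(-1, Add(3, -36))))) = Add(Add(Mul(-54, Pow(17, Rational(1, 2))), -40), Mul(-1, Add(104, Mul(-1, -33)))) = Add(Add(-40, Mul(-54, Pow(17, Rational(1, 2)))), Mul(-1, Add(104, 33))) = Add(Add(-40, Mul(-54, Pow(17, Rational(1, 2)))), Mul(-1, 137)) = Add(Add(-40, Mul(-54, Pow(17, Rational(1, 2)))), -137) = Add(-177, Mul(-54, Pow(17, Rational(1, 2))))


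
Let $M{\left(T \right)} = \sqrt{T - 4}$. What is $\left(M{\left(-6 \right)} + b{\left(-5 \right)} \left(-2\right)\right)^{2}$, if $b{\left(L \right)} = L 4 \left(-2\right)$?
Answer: $\left(80 - i \sqrt{10}\right)^{2} \approx 6390.0 - 505.96 i$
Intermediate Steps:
$b{\left(L \right)} = - 8 L$ ($b{\left(L \right)} = 4 L \left(-2\right) = - 8 L$)
$M{\left(T \right)} = \sqrt{-4 + T}$
$\left(M{\left(-6 \right)} + b{\left(-5 \right)} \left(-2\right)\right)^{2} = \left(\sqrt{-4 - 6} + \left(-8\right) \left(-5\right) \left(-2\right)\right)^{2} = \left(\sqrt{-10} + 40 \left(-2\right)\right)^{2} = \left(i \sqrt{10} - 80\right)^{2} = \left(-80 + i \sqrt{10}\right)^{2}$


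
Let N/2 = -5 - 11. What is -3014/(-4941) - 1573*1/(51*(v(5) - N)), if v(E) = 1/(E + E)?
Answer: -3153304/8987679 ≈ -0.35085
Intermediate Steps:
N = -32 (N = 2*(-5 - 11) = 2*(-16) = -32)
v(E) = 1/(2*E)
-3014/(-4941) - 1573*1/(51*(v(5) - N)) = -3014/(-4941) - 1573*1/(51*((1/2)/5 - 1*(-32))) = -3014*(-1/4941) - 1573*1/(51*((1/2)*(1/5) + 32)) = 3014/4941 - 1573*1/(51*(1/10 + 32)) = 3014/4941 - 1573/(51*(321/10)) = 3014/4941 - 1573/16371/10 = 3014/4941 - 1573*10/16371 = 3014/4941 - 15730/16371 = -3153304/8987679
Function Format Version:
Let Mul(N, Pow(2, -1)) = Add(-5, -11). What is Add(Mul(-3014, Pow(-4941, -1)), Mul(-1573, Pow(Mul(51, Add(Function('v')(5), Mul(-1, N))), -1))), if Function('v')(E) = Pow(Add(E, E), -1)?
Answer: Rational(-3153304, 8987679) ≈ -0.35085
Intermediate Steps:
N = -32 (N = Mul(2, Add(-5, -11)) = Mul(2, -16) = -32)
Function('v')(E) = Mul(Rational(1, 2), Pow(E, -1)) (Function('v')(E) = Pow(Mul(2, E), -1) = Mul(Rational(1, 2), Pow(E, -1)))
Add(Mul(-3014, Pow(-4941, -1)), Mul(-1573, Pow(Mul(51, Add(Function('v')(5), Mul(-1, N))), -1))) = Add(Mul(-3014, Pow(-4941, -1)), Mul(-1573, Pow(Mul(51, Add(Mul(Rational(1, 2), Pow(5, -1)), Mul(-1, -32))), -1))) = Add(Mul(-3014, Rational(-1, 4941)), Mul(-1573, Pow(Mul(51, Add(Mul(Rational(1, 2), Rational(1, 5)), 32)), -1))) = Add(Rational(3014, 4941), Mul(-1573, Pow(Mul(51, Add(Rational(1, 10), 32)), -1))) = Add(Rational(3014, 4941), Mul(-1573, Pow(Mul(51, Rational(321, 10)), -1))) = Add(Rational(3014, 4941), Mul(-1573, Pow(Rational(16371, 10), -1))) = Add(Rational(3014, 4941), Mul(-1573, Rational(10, 16371))) = Add(Rational(3014, 4941), Rational(-15730, 16371)) = Rational(-3153304, 8987679)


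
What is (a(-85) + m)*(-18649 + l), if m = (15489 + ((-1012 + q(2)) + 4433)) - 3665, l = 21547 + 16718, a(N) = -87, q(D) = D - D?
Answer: 297339328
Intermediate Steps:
q(D) = 0
l = 38265
m = 15245 (m = (15489 + ((-1012 + 0) + 4433)) - 3665 = (15489 + (-1012 + 4433)) - 3665 = (15489 + 3421) - 3665 = 18910 - 3665 = 15245)
(a(-85) + m)*(-18649 + l) = (-87 + 15245)*(-18649 + 38265) = 15158*19616 = 297339328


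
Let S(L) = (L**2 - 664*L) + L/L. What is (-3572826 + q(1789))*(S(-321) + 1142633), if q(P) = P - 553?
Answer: -5210303352210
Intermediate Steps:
q(P) = -553 + P
S(L) = 1 + L**2 - 664*L (S(L) = (L**2 - 664*L) + 1 = 1 + L**2 - 664*L)
(-3572826 + q(1789))*(S(-321) + 1142633) = (-3572826 + (-553 + 1789))*((1 + (-321)**2 - 664*(-321)) + 1142633) = (-3572826 + 1236)*((1 + 103041 + 213144) + 1142633) = -3571590*(316186 + 1142633) = -3571590*1458819 = -5210303352210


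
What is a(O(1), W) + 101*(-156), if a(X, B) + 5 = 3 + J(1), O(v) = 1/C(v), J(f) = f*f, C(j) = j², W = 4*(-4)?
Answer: -15757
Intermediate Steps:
W = -16
J(f) = f²
O(v) = v⁻² (O(v) = 1/(v²) = v⁻²)
a(X, B) = -1 (a(X, B) = -5 + (3 + 1²) = -5 + (3 + 1) = -5 + 4 = -1)
a(O(1), W) + 101*(-156) = -1 + 101*(-156) = -1 - 15756 = -15757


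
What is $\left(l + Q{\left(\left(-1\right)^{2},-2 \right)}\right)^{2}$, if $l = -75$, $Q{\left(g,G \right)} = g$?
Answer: $5476$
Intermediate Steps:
$\left(l + Q{\left(\left(-1\right)^{2},-2 \right)}\right)^{2} = \left(-75 + \left(-1\right)^{2}\right)^{2} = \left(-75 + 1\right)^{2} = \left(-74\right)^{2} = 5476$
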